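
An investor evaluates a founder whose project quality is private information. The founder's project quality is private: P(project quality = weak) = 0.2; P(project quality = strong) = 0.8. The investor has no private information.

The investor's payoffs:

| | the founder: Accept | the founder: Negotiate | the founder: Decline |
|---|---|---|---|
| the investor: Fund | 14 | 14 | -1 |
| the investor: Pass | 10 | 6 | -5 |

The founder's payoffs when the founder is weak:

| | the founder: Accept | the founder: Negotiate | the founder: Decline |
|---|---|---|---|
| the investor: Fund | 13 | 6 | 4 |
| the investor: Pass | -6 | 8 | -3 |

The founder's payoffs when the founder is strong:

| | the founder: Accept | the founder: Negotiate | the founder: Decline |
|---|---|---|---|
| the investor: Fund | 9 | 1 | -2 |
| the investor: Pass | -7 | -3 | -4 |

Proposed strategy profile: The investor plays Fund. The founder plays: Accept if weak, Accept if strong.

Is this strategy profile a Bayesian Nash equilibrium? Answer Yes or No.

Yes

The investor plays Fund: E[Fund] = 0.2·(14) + 0.8·(14) = 14; E[Pass] = 10. Best-responding. ✓
The founder (project quality weak), facing Fund: Accept gives 13, Negotiate gives 6, Decline gives 4. Proposed Accept is best. ✓
The founder (project quality strong), facing Fund: Accept gives 9, Negotiate gives 1, Decline gives -2. Proposed Accept is best. ✓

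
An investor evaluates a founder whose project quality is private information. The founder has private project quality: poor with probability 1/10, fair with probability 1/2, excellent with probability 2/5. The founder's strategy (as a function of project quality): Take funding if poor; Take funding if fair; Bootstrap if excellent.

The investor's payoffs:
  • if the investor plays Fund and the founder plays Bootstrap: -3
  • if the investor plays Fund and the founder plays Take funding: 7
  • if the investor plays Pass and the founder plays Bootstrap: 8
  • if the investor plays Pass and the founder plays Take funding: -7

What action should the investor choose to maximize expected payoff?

E[Fund] = 1/10·(7) + 1/2·(7) + 2/5·(-3) = 3
E[Pass] = 1/10·(-7) + 1/2·(-7) + 2/5·(8) = -1
Best response: Fund (3 is the largest).

Fund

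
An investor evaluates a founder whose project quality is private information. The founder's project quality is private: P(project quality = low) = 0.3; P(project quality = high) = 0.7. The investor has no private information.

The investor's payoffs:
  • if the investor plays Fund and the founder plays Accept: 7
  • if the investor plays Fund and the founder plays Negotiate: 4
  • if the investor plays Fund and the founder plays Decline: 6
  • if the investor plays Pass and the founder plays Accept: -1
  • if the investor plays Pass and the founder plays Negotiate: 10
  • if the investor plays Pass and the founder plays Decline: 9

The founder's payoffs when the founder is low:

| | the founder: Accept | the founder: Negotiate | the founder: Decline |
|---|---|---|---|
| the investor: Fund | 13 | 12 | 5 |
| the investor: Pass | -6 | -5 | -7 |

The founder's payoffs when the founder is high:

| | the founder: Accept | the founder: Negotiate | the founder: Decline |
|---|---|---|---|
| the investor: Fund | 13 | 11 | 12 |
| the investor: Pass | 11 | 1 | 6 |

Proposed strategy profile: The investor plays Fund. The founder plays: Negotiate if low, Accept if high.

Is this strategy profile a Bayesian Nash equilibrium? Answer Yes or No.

A profile is a BNE iff every type of every player is best-responding given beliefs about the other side.
The investor plays Fund: E[Fund] = 0.3·(4) + 0.7·(7) = 6.1; E[Pass] = 2.3. Best-responding. ✓
The founder (project quality low), facing Fund: Accept gives 13, Negotiate gives 12, Decline gives 5. Proposed Negotiate is not best — profitable deviation exists. ✗
The founder (project quality high), facing Fund: Accept gives 13, Negotiate gives 11, Decline gives 12. Proposed Accept is best. ✓

No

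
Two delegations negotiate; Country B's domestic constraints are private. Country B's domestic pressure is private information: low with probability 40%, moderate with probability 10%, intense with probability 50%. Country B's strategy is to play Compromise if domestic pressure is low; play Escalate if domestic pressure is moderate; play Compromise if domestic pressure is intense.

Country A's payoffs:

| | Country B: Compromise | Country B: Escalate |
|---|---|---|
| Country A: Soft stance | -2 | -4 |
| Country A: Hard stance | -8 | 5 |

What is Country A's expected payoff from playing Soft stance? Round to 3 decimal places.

Take the expectation over Country B's domestic pressure, weighting each type's action by its prior probability.
E[Soft stance] = 0.4·(-2) + 0.1·(-4) + 0.5·(-2) = (-0.8) + (-0.4) + (-1) = -2.2

-2.200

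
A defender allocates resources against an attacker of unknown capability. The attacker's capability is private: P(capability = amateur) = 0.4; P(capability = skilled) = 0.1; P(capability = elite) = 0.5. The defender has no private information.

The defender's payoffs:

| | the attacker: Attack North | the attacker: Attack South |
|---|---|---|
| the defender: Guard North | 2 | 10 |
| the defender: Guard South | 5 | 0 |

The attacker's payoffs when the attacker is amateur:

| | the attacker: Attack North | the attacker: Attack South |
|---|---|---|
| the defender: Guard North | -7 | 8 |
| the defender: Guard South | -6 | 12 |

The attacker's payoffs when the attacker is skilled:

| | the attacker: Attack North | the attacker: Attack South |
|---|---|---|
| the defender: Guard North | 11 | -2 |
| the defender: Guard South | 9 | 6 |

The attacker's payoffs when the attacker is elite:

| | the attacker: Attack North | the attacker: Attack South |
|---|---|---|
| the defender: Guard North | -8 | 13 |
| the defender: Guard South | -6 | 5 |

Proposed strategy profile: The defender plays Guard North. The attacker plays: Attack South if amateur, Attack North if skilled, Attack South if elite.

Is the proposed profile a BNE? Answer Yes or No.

Yes

The defender plays Guard North: E[Guard North] = 0.4·(10) + 0.1·(2) + 0.5·(10) = 9.2; E[Guard South] = 0.5. Best-responding. ✓
The attacker (capability amateur), facing Guard North: Attack North gives -7, Attack South gives 8. Proposed Attack South is best. ✓
The attacker (capability skilled), facing Guard North: Attack North gives 11, Attack South gives -2. Proposed Attack North is best. ✓
The attacker (capability elite), facing Guard North: Attack North gives -8, Attack South gives 13. Proposed Attack South is best. ✓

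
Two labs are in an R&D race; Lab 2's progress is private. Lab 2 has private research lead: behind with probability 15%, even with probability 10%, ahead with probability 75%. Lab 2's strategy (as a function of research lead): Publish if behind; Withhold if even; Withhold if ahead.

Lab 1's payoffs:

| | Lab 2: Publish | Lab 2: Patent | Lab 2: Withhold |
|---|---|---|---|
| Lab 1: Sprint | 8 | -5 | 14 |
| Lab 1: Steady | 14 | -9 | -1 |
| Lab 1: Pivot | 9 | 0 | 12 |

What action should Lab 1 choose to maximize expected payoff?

Sprint

Compute Lab 1's expected payoff for each action, taking the expectation over Lab 2's type.
E[Sprint] = 0.15·(8) + 0.1·(14) + 0.75·(14) = 13.1
E[Steady] = 0.15·(14) + 0.1·(-1) + 0.75·(-1) = 1.25
E[Pivot] = 0.15·(9) + 0.1·(12) + 0.75·(12) = 11.55
Best response: Sprint (13.1 is the largest).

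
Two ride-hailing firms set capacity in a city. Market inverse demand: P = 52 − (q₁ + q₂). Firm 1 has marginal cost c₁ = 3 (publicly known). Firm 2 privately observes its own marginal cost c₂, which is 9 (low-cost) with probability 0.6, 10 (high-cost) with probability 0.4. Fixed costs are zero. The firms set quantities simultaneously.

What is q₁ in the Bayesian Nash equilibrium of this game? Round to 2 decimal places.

18.47

Each type of Firm 2 best-responds to q₁; Firm 1 best-responds to the expected q₂ over Firm 2's types.
Firm 2 with cost c maximizes (52 − (q₁+q₂) − c)·q₂, giving q₂(c) = (52 − c − q₁)/2.
E[c₂] = 0.6·9 + 0.4·10 = 9.4
Firm 1's FOC against E[q₂] yields q₁ = (52 − 2·3 + E[c₂])/3 = (52 − 6 + 9.4)/3 = 18.4667.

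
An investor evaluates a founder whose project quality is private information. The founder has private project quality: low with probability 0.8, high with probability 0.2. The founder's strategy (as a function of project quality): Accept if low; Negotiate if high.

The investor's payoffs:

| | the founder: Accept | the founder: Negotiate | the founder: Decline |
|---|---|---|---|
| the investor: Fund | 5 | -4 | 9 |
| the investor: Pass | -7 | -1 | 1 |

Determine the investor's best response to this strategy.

Fund

E[Fund] = 0.8·(5) + 0.2·(-4) = 3.2
E[Pass] = 0.8·(-7) + 0.2·(-1) = -5.8
Best response: Fund (3.2 is the largest).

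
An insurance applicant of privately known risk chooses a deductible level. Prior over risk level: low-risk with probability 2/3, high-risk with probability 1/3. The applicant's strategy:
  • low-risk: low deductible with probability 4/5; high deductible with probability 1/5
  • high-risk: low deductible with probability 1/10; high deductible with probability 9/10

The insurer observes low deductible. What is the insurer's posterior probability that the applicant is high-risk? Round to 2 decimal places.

0.06

P(low deductible) = (2/3)·(4/5) + (1/3)·(1/10) = 17/30
P(high-risk | low deductible) = ((1/3)·(1/10)) / (17/30) = (1/30) / (17/30) = 1/17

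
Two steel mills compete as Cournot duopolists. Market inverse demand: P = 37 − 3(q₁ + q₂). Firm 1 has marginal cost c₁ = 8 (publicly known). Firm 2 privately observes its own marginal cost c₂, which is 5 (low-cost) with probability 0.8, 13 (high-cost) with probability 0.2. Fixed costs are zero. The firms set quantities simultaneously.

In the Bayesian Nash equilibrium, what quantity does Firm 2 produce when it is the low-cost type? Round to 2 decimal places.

3.80

Type-c best response for Firm 2: q₂(c) = (37 − c)/6 − q₁/2.
Firm 1 maximizes expected profit; its first-order condition is 37 − 6q₁ − 3E[q₂] − 8 = 0.
Substituting E[q₂] and solving: E[c₂] = 6.6, so q₁ = (37 − 2·8 + 6.6)/9 = 3.06667.
q₂(low-cost) = (37 − 5 − 3·3.06667)/6 = 3.8.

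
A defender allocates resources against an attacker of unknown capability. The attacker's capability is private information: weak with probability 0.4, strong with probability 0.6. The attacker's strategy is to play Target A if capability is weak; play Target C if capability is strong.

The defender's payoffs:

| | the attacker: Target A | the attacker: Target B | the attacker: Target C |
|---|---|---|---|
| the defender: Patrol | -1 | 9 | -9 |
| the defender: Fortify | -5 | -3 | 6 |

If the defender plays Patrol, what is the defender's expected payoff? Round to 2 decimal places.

-5.80

E[Patrol] = 0.4·(-1) + 0.6·(-9) = (-0.4) + (-5.4) = -5.8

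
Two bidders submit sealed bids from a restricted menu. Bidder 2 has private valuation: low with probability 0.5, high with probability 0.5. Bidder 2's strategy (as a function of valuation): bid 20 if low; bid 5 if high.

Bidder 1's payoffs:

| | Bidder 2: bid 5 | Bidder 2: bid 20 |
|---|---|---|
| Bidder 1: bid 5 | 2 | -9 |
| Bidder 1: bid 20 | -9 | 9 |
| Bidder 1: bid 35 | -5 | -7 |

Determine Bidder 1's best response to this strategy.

bid 20

Compute Bidder 1's expected payoff for each action, taking the expectation over Bidder 2's type.
E[bid 5] = 0.5·(-9) + 0.5·(2) = -3.5
E[bid 20] = 0.5·(9) + 0.5·(-9) = 0
E[bid 35] = 0.5·(-7) + 0.5·(-5) = -6
Best response: bid 20 (0 is the largest).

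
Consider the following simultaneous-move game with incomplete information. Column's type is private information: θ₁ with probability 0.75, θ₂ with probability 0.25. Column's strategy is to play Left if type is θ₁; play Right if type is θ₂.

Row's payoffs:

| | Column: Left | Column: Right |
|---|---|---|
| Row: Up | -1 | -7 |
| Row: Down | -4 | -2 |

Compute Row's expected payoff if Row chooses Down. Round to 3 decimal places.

-3.500

Take the expectation over Column's type, weighting each type's action by its prior probability.
E[Down] = 0.75·(-4) + 0.25·(-2) = (-3) + (-0.5) = -3.5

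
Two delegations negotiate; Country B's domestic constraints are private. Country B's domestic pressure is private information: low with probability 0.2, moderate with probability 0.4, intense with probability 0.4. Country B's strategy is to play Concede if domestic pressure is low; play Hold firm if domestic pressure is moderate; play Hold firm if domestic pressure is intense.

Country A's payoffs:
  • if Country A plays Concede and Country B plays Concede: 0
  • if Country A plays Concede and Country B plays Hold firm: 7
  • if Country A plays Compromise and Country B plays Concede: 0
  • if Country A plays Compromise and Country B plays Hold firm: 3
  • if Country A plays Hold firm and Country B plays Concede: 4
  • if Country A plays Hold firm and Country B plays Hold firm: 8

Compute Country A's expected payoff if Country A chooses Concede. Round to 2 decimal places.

5.60

E[Concede] = 0.2·0 + 0.4·7 + 0.4·7 = 0 + 2.8 + 2.8 = 5.6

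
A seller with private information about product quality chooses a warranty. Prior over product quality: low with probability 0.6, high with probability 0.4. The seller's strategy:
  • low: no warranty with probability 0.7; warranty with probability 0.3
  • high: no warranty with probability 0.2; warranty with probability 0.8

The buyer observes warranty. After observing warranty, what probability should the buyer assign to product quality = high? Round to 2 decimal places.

0.64

Apply Bayes' rule using the sender's strategy as the likelihood.
P(warranty) = 0.6·0.3 + 0.4·0.8 = 0.5
P(high | warranty) = (0.4·0.8) / 0.5 = 0.32 / 0.5 = 0.64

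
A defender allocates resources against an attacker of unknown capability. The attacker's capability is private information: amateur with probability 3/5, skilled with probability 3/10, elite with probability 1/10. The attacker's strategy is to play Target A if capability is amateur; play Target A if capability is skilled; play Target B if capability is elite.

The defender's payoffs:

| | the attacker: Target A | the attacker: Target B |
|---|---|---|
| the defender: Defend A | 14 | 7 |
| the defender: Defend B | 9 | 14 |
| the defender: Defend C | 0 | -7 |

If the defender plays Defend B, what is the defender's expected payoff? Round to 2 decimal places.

9.50

Take the expectation over the attacker's capability, weighting each type's action by its prior probability.
E[Defend B] = 3/5·9 + 3/10·9 + 1/10·14 = 27/5 + 27/10 + 7/5 = 19/2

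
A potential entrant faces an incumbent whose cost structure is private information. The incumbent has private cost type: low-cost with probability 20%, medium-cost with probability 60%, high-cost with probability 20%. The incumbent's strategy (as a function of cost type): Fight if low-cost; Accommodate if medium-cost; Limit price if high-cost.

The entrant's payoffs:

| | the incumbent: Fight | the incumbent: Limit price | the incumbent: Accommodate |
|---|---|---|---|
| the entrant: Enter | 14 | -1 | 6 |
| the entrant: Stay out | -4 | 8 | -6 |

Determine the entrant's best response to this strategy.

Enter

E[Enter] = 0.2·(14) + 0.6·(6) + 0.2·(-1) = 6.2
E[Stay out] = 0.2·(-4) + 0.6·(-6) + 0.2·(8) = -2.8
Best response: Enter (6.2 is the largest).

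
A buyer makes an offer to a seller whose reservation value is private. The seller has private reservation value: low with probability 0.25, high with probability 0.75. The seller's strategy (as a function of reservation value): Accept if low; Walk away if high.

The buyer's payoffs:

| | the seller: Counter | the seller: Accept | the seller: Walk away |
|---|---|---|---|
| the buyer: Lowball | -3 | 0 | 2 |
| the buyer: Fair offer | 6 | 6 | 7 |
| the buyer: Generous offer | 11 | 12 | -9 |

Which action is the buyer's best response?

Fair offer

E[Lowball] = 0.25·(0) + 0.75·(2) = 1.5
E[Fair offer] = 0.25·(6) + 0.75·(7) = 6.75
E[Generous offer] = 0.25·(12) + 0.75·(-9) = -3.75
Best response: Fair offer (6.75 is the largest).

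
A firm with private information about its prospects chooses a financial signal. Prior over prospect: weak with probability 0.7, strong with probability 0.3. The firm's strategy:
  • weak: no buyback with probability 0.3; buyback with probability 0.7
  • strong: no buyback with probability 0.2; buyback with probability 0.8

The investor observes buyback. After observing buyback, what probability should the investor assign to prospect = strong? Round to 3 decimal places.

0.329

Apply Bayes' rule using the sender's strategy as the likelihood.
P(buyback) = 0.7·0.7 + 0.3·0.8 = 0.73
P(strong | buyback) = (0.3·0.8) / 0.73 = 0.24 / 0.73 = 0.328767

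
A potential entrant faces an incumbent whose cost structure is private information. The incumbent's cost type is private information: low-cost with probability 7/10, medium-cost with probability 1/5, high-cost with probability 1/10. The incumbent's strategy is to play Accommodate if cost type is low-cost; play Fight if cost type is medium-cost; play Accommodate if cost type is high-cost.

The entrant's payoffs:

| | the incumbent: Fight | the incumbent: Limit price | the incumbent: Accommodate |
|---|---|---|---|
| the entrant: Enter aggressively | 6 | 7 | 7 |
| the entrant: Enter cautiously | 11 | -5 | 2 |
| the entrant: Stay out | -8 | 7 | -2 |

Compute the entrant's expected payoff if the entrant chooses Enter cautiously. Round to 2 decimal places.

Take the expectation over the incumbent's cost type, weighting each type's action by its prior probability.
E[Enter cautiously] = 7/10·2 + 1/5·11 + 1/10·2 = 7/5 + 11/5 + 1/5 = 19/5

3.80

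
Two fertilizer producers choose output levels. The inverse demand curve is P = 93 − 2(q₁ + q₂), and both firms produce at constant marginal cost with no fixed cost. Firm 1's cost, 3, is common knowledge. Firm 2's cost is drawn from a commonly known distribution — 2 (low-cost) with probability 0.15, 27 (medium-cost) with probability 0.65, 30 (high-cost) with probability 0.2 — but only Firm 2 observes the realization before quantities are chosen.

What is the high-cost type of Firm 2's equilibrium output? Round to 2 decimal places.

6.51

Firm 2 with cost c maximizes (93 − 2(q₁+q₂) − c)·q₂, giving q₂(c) = (93 − c − 2q₁)/4.
E[c₂] = 0.15·2 + 0.65·27 + 0.2·30 = 23.85
Firm 1's FOC against E[q₂] yields q₁ = (93 − 2·3 + E[c₂])/6 = (93 − 6 + 23.85)/6 = 18.475.
q₂(high-cost) = (93 − 30 − 2·18.475)/4 = 6.5125.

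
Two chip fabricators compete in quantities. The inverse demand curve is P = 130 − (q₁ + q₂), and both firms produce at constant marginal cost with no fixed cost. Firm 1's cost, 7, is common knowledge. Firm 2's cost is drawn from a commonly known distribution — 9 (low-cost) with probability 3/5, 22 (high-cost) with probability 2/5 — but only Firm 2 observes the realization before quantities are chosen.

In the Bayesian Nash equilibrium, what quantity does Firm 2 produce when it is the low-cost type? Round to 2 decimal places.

38.80

Firm 2 with cost c maximizes (130 − (q₁+q₂) − c)·q₂, giving q₂(c) = (130 − c − q₁)/2.
E[c₂] = 3/5·9 + 2/5·22 = 14.2
Firm 1's FOC against E[q₂] yields q₁ = (130 − 2·7 + E[c₂])/3 = (130 − 14 + 14.2)/3 = 43.4.
q₂(low-cost) = (130 − 9 − 43.4)/2 = 38.8.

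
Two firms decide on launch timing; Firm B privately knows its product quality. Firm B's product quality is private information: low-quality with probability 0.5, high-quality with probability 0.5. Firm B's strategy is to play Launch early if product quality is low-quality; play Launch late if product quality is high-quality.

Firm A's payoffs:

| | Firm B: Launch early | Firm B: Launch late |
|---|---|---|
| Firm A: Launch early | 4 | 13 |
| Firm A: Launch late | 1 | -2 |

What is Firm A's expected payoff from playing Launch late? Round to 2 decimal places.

-0.50

E[Launch late] = 0.5·1 + 0.5·(-2) = 0.5 + (-1) = -0.5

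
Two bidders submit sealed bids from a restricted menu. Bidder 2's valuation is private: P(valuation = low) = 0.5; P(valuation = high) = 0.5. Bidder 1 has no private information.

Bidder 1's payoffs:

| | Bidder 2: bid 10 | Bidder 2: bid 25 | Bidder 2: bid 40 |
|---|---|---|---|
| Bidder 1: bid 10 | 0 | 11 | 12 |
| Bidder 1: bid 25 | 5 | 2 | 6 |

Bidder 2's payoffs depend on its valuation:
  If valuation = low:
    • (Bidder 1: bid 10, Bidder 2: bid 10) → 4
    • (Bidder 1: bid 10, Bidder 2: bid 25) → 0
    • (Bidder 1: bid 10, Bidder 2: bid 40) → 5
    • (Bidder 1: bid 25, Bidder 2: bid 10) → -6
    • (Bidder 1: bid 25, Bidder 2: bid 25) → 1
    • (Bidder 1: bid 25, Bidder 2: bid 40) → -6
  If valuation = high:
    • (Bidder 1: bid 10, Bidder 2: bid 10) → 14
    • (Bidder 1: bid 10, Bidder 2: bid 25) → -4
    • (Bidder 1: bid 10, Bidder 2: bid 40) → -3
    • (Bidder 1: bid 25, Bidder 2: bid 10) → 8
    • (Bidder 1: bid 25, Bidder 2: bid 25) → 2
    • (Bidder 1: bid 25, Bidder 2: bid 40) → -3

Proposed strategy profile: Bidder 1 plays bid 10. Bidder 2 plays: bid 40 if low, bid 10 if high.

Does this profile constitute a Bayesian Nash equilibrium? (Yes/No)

A profile is a BNE iff every type of every player is best-responding given beliefs about the other side.
Bidder 1 plays bid 10: E[bid 10] = 0.5·(12) + 0.5·(0) = 6; E[bid 25] = 5.5. Best-responding. ✓
Bidder 2 (valuation low), facing bid 10: bid 10 gives 4, bid 25 gives 0, bid 40 gives 5. Proposed bid 40 is best. ✓
Bidder 2 (valuation high), facing bid 10: bid 10 gives 14, bid 25 gives -4, bid 40 gives -3. Proposed bid 10 is best. ✓

Yes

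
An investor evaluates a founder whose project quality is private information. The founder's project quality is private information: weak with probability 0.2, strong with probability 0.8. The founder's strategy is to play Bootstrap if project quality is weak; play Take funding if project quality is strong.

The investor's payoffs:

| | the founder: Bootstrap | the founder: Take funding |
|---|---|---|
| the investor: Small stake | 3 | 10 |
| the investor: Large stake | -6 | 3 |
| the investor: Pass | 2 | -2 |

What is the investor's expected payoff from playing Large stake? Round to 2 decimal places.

1.20

E[Large stake] = 0.2·(-6) + 0.8·3 = (-1.2) + 2.4 = 1.2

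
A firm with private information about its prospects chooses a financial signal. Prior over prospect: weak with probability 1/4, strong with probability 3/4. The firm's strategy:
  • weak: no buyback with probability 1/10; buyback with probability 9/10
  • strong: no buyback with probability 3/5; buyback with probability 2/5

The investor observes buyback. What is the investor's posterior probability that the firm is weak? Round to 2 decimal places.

P(buyback) = (1/4)·(9/10) + (3/4)·(2/5) = 21/40
P(weak | buyback) = ((1/4)·(9/10)) / (21/40) = (9/40) / (21/40) = 3/7

0.43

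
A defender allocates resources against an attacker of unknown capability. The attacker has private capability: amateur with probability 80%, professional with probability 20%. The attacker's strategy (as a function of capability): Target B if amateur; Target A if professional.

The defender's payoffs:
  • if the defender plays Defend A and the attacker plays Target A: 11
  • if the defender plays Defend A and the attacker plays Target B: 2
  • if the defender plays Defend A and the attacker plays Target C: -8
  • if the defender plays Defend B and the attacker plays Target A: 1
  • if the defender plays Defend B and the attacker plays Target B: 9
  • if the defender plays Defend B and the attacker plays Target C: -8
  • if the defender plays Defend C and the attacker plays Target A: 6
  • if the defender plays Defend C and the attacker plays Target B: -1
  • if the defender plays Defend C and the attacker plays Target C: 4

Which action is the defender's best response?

E[Defend A] = 0.8·(2) + 0.2·(11) = 3.8
E[Defend B] = 0.8·(9) + 0.2·(1) = 7.4
E[Defend C] = 0.8·(-1) + 0.2·(6) = 0.4
Best response: Defend B (7.4 is the largest).

Defend B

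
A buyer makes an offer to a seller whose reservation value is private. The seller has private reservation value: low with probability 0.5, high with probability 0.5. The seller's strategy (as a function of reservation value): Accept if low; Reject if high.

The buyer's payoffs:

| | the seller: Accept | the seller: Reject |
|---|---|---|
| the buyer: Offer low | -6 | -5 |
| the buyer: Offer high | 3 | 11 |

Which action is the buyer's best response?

Offer high

E[Offer low] = 0.5·(-6) + 0.5·(-5) = -5.5
E[Offer high] = 0.5·(3) + 0.5·(11) = 7
Best response: Offer high (7 is the largest).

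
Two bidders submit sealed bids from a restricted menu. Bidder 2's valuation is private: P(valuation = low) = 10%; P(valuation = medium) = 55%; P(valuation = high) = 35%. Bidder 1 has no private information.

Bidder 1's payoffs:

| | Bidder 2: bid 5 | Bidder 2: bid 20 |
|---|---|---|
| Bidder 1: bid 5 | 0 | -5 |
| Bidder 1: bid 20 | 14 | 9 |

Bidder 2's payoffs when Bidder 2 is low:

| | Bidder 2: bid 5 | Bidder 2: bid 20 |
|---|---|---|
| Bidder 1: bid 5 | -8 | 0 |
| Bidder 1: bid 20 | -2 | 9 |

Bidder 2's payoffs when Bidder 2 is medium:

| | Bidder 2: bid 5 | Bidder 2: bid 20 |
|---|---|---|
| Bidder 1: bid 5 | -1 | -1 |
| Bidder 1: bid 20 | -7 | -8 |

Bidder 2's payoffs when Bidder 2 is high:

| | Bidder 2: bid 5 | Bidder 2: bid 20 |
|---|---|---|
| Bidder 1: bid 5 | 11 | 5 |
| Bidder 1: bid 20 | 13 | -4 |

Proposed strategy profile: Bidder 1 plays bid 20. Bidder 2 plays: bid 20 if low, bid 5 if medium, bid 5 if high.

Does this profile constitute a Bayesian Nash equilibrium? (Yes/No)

Yes

A profile is a BNE iff every type of every player is best-responding given beliefs about the other side.
Bidder 1 plays bid 20: E[bid 20] = 0.1·(9) + 0.55·(14) + 0.35·(14) = 13.5; E[bid 5] = -0.5. Best-responding. ✓
Bidder 2 (valuation low), facing bid 20: bid 5 gives -2, bid 20 gives 9. Proposed bid 20 is best. ✓
Bidder 2 (valuation medium), facing bid 20: bid 5 gives -7, bid 20 gives -8. Proposed bid 5 is best. ✓
Bidder 2 (valuation high), facing bid 20: bid 5 gives 13, bid 20 gives -4. Proposed bid 5 is best. ✓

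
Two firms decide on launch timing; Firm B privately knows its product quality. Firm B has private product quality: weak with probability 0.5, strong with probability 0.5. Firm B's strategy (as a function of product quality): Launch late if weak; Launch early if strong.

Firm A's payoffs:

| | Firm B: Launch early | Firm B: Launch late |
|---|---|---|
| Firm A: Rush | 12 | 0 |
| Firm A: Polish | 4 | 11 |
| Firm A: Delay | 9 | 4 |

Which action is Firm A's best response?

Compute Firm A's expected payoff for each action, taking the expectation over Firm B's type.
E[Rush] = 0.5·(0) + 0.5·(12) = 6
E[Polish] = 0.5·(11) + 0.5·(4) = 7.5
E[Delay] = 0.5·(4) + 0.5·(9) = 6.5
Best response: Polish (7.5 is the largest).

Polish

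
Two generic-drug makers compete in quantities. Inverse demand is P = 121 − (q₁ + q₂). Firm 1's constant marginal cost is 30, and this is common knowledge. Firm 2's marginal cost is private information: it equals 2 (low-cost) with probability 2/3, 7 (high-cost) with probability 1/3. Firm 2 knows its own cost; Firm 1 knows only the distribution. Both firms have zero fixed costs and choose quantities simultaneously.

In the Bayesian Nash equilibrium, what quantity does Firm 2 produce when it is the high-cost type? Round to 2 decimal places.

46.22

Type-c best response for Firm 2: q₂(c) = (121 − c)/2 − q₁/2.
Firm 1 maximizes expected profit; its first-order condition is 121 − 2q₁ − E[q₂] − 30 = 0.
Substituting E[q₂] and solving: E[c₂] = 3.66667, so q₁ = (121 − 2·30 + 3.66667)/3 = 21.5556.
q₂(high-cost) = (121 − 7 − 21.5556)/2 = 46.2222.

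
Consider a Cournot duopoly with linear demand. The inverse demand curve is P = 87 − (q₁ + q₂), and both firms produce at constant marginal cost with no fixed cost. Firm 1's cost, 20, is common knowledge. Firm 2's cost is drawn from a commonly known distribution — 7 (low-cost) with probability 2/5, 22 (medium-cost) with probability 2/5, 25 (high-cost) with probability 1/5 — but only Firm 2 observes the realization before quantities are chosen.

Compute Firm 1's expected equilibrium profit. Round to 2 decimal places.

449.44

Type-c best response for Firm 2: q₂(c) = (87 − c)/2 − q₁/2.
Firm 1 maximizes expected profit; its first-order condition is 87 − 2q₁ − E[q₂] − 20 = 0.
Substituting E[q₂] and solving: E[c₂] = 16.6, so q₁ = (87 − 2·20 + 16.6)/3 = 21.2.
E[P] = 87 − (q₁ + E[q₂]) = 41.2; Firm 1's expected profit = (E[P] − 20)·q₁ = (41.2 − 20)·21.2 = 449.44.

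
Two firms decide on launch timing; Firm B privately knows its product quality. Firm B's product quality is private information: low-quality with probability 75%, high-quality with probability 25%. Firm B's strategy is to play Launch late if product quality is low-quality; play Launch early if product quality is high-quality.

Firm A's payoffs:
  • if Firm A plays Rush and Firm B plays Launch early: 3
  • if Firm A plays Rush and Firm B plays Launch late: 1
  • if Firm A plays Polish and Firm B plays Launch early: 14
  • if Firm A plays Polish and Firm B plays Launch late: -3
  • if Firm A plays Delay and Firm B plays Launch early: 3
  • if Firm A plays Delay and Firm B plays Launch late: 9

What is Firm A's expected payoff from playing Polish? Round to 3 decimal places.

E[Polish] = 0.75·(-3) + 0.25·14 = (-2.25) + 3.5 = 1.25

1.250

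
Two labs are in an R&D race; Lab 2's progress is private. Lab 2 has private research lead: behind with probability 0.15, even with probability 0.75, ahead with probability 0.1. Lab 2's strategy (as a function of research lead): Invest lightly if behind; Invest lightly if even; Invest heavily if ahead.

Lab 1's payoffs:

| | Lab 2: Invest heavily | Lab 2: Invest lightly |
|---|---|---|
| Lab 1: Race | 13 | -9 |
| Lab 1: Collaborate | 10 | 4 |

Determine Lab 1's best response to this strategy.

E[Race] = 0.15·(-9) + 0.75·(-9) + 0.1·(13) = -6.8
E[Collaborate] = 0.15·(4) + 0.75·(4) + 0.1·(10) = 4.6
Best response: Collaborate (4.6 is the largest).

Collaborate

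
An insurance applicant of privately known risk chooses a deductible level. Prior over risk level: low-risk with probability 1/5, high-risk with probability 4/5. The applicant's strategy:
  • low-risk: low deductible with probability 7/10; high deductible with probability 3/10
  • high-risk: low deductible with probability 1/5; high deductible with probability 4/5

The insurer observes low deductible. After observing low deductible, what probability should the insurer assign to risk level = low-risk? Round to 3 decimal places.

P(low deductible) = (1/5)·(7/10) + (4/5)·(1/5) = 3/10
P(low-risk | low deductible) = ((1/5)·(7/10)) / (3/10) = (7/50) / (3/10) = 7/15

0.467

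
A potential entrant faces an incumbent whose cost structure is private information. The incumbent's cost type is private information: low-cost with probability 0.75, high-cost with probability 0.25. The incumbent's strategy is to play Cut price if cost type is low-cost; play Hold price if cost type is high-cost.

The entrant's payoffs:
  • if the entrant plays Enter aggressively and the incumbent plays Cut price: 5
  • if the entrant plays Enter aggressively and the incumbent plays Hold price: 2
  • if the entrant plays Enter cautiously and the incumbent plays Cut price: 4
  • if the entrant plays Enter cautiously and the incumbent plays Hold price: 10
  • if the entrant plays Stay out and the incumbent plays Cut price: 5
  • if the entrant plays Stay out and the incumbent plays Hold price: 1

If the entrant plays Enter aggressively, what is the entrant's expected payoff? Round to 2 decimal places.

E[Enter aggressively] = 0.75·5 + 0.25·2 = 3.75 + 0.5 = 4.25

4.25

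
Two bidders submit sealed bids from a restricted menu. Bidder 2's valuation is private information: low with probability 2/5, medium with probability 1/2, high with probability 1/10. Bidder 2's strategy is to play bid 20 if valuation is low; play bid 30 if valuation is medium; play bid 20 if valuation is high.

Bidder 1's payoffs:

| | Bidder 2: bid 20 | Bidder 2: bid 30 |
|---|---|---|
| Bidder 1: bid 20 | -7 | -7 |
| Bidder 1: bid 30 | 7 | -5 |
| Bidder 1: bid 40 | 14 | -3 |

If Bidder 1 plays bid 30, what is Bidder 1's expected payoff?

1

E[bid 30] = 2/5·7 + 1/2·(-5) + 1/10·7 = 14/5 + (-5/2) + 7/10 = 1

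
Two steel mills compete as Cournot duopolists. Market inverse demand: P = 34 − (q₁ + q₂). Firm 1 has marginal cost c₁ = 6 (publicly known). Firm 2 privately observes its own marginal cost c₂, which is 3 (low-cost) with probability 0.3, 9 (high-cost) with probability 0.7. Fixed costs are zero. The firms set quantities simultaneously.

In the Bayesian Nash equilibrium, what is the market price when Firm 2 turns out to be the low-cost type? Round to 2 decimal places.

13.63

Type-c best response for Firm 2: q₂(c) = (34 − c)/2 − q₁/2.
Firm 1 maximizes expected profit; its first-order condition is 34 − 2q₁ − E[q₂] − 6 = 0.
Substituting E[q₂] and solving: E[c₂] = 7.2, so q₁ = (34 − 2·6 + 7.2)/3 = 9.73333.
q₂(low-cost) = 10.6333, so P = 34 − (9.73333 + 10.6333) = 13.6333.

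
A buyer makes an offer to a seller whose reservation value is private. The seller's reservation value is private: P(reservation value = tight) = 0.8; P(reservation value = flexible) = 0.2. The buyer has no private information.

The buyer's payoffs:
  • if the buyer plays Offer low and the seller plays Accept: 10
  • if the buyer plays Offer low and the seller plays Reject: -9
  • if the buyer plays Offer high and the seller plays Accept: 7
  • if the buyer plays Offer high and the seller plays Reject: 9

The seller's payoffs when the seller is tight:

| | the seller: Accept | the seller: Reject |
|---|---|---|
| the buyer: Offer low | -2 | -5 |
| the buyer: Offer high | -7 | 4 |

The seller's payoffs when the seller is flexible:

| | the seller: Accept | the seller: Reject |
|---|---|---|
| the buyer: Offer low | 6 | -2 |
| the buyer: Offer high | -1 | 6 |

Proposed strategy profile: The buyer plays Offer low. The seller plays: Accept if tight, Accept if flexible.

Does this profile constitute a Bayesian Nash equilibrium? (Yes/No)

Yes

The buyer plays Offer low: E[Offer low] = 0.8·(10) + 0.2·(10) = 10; E[Offer high] = 7. Best-responding. ✓
The seller (reservation value tight), facing Offer low: Accept gives -2, Reject gives -5. Proposed Accept is best. ✓
The seller (reservation value flexible), facing Offer low: Accept gives 6, Reject gives -2. Proposed Accept is best. ✓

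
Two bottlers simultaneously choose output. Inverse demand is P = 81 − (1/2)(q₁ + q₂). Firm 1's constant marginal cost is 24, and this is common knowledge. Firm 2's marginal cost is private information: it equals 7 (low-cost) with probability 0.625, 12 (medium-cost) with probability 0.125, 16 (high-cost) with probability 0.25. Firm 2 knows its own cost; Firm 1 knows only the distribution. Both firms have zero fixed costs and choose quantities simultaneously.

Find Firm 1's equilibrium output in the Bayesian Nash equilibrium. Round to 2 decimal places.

Type-c best response for Firm 2: q₂(c) = (81 − c) − q₁/2.
Firm 1 maximizes expected profit; its first-order condition is 81 − q₁ − (1/2)E[q₂] − 24 = 0.
Substituting E[q₂] and solving: E[c₂] = 9.875, so q₁ = (81 − 2·24 + 9.875)/(3/2) = 28.5833.

28.58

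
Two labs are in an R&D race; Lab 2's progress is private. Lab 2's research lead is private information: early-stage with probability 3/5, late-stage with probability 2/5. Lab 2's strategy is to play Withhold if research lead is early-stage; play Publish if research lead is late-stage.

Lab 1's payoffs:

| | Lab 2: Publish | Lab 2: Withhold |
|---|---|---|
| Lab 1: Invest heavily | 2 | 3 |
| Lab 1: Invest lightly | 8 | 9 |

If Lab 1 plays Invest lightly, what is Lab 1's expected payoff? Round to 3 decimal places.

8.600

Take the expectation over Lab 2's research lead, weighting each type's action by its prior probability.
E[Invest lightly] = 3/5·9 + 2/5·8 = 27/5 + 16/5 = 43/5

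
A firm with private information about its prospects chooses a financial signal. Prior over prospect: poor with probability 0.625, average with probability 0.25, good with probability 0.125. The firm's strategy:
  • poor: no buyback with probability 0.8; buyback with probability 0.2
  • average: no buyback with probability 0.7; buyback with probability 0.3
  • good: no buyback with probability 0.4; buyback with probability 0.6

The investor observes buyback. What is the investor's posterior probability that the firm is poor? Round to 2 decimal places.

P(buyback) = 0.625·0.2 + 0.25·0.3 + 0.125·0.6 = 0.275
P(poor | buyback) = (0.625·0.2) / 0.275 = 0.125 / 0.275 = 0.454545

0.45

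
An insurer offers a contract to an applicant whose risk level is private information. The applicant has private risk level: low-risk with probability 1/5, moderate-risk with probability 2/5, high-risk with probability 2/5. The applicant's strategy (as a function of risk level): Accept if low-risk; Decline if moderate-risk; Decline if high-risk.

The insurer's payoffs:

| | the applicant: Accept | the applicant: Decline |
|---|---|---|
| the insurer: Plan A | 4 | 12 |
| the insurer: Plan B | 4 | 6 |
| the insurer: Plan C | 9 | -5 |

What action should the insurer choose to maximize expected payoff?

Plan A

Compute the insurer's expected payoff for each action, taking the expectation over the applicant's type.
E[Plan A] = 1/5·(4) + 2/5·(12) + 2/5·(12) = 52/5
E[Plan B] = 1/5·(4) + 2/5·(6) + 2/5·(6) = 28/5
E[Plan C] = 1/5·(9) + 2/5·(-5) + 2/5·(-5) = -11/5
Best response: Plan A (52/5 is the largest).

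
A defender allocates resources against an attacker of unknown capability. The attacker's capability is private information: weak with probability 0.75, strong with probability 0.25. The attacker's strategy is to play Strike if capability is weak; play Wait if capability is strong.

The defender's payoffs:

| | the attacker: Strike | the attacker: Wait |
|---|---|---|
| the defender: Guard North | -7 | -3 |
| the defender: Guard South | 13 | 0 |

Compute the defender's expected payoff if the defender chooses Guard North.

-6

Take the expectation over the attacker's capability, weighting each type's action by its prior probability.
E[Guard North] = 0.75·(-7) + 0.25·(-3) = (-5.25) + (-0.75) = -6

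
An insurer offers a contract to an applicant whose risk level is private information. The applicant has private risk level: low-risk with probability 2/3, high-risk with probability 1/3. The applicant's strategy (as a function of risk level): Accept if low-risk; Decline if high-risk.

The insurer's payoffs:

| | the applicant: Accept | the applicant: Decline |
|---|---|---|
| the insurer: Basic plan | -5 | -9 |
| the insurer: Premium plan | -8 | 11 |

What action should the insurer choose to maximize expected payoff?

Compute the insurer's expected payoff for each action, taking the expectation over the applicant's type.
E[Basic plan] = 2/3·(-5) + 1/3·(-9) = -19/3
E[Premium plan] = 2/3·(-8) + 1/3·(11) = -5/3
Best response: Premium plan (-5/3 is the largest).

Premium plan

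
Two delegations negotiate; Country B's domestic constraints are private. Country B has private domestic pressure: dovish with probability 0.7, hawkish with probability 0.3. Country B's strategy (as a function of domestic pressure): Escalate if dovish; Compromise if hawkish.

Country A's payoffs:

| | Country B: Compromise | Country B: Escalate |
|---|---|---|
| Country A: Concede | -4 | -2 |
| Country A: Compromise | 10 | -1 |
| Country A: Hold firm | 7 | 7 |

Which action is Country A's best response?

E[Concede] = 0.7·(-2) + 0.3·(-4) = -2.6
E[Compromise] = 0.7·(-1) + 0.3·(10) = 2.3
E[Hold firm] = 0.7·(7) + 0.3·(7) = 7
Best response: Hold firm (7 is the largest).

Hold firm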